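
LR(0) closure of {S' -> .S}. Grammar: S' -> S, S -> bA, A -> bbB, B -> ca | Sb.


Start: S' -> .S
For each item with dot before a nonterminal B, add B -> .γ for every B-production
Closure: [S' -> .S, S -> .bA]


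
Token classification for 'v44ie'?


Pattern: letter/underscore followed by alphanumerics, not a keyword
Type: IDENTIFIER


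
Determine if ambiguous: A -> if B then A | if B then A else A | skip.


dangling else: 'if B then if B then skip else skip' parses two ways
Ambiguous


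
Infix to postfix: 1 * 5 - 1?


Left to right (same or higher precedence on left)
Postfix: 1 5 * 1 -


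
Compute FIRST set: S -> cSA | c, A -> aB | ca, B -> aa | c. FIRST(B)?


Per alternative of B: FIRST(aa) = {a}; FIRST(c) = {c}
FIRST(B) = {a, c}


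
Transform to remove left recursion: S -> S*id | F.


Left-recursive alternatives: S*id; non-recursive: F
Introduce S': S -> FS', S' -> *idS' | ε


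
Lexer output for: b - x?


Scan left to right, longest-match per lexeme
Tokens: ID(b), OP(-), ID(x)


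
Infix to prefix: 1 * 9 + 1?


left-to-right (same/higher precedence on left): tree is (+ (* 1 9) 1)
Prefix: + * 1 9 1


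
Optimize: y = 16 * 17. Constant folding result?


16 * 17 = 272 at compile time
Optimized: y = 272


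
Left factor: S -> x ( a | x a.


Common prefix: 'x'
Factored: S -> x S', S' -> ( a | a


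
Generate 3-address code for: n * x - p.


Break into single-operator statements:
t1 = n * x
t2 = t1 - p


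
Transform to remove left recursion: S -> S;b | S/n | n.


Left-recursive alternatives: S;b, S/n; non-recursive: n
Introduce S': S -> nS', S' -> ;bS' | /nS' | ε


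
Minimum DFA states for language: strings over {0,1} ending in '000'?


Track the longest suffix of input matching a prefix of '000': 4 classes (prefixes of length 0..3)
Minimal DFA: 4 states


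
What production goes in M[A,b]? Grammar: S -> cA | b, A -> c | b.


For [A, b]: 'b' ∈ FIRST(b)
Entry: A -> b


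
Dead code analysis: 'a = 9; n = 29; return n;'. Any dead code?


a is assigned but never read
Dead: 'a = 9'


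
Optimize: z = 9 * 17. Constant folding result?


9 * 17 = 153 at compile time
Optimized: z = 153


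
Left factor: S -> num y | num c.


Common prefix: 'num'
Factored: S -> num S', S' -> y | c


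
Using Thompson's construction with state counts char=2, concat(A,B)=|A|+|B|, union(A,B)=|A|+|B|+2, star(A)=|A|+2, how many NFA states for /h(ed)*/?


Syntax tree has 3 char leaf(s), 0 union(s), 1 star(s)
chars contribute 3×2 = 6; each union adds +2; each star adds +2
Total: 6 + 0 + 2 = 8 states


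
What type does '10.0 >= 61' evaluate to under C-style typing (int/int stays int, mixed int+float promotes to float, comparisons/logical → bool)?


Operand types: float >= int
Rule: comparison yields bool
Result type: bool


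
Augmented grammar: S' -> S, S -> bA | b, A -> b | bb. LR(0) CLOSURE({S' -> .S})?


Start: S' -> .S
For each item with dot before a nonterminal B, add B -> .γ for every B-production
Closure: [S' -> .S, S -> .bA, S -> .b]


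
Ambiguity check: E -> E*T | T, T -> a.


precedence layered via separate nonterminal T: deterministic
Unambiguous


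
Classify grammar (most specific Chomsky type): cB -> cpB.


LHS has context (more than one symbol) and |LHS| ≤ |RHS|
Classification: Type 1 (Context-Sensitive)


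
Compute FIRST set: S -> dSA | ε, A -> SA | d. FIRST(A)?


Per alternative of A: FIRST(SA) = {d}; FIRST(d) = {d}
FIRST(A) = {d}


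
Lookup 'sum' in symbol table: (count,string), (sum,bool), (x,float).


Lookup 'sum' → type bool


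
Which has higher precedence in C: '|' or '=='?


'==' is equality (level 6); '|' is bitwise OR (level 3)
Higher level binds tighter
'==' has higher precedence than '|'


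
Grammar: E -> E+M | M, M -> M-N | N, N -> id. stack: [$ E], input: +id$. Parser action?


shift '+' to continue E -> E+M
Action: shift


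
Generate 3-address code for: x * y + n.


Break into single-operator statements:
t1 = x * y
t2 = t1 + n


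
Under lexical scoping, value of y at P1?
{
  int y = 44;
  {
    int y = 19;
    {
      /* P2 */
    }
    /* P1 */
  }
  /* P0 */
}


y declared in the same block as P1
y = 19


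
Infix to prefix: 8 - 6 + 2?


left-to-right (same/higher precedence on left): tree is (+ (- 8 6) 2)
Prefix: + - 8 6 2


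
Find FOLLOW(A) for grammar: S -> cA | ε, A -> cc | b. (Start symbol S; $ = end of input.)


$ ∈ FOLLOW(S). For each A -> αBβ: add FIRST(β)\{ε} to FOLLOW(B); if β nullable, add FOLLOW(A).
FOLLOW(A) = {$}


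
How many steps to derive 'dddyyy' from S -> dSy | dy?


Derivation: S => dSy => ddSyy => dddyyy
Steps: 3


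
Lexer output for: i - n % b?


Scan left to right, longest-match per lexeme
Tokens: ID(i), OP(-), ID(n), OP(%), ID(b)


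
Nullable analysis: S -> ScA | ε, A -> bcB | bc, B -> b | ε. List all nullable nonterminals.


A nonterminal is nullable iff some alternative derives ε (directly, or every symbol in it is nullable)
Nullable: {B, S}


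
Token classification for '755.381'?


Pattern: digits with a decimal point
Type: FLOAT_LITERAL


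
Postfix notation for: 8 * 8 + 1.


Left to right (same or higher precedence on left)
Postfix: 8 8 * 1 +


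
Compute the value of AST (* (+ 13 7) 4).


Evaluate inner: (+ 13 7) = 20
Evaluate root: (* 20 4) = 80
Result: 80


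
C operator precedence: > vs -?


'-' is additive (level 9); '>' is relational (level 7)
Higher level binds tighter
'-' has higher precedence than '>'


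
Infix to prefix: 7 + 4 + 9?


left-to-right (same/higher precedence on left): tree is (+ (+ 7 4) 9)
Prefix: + + 7 4 9


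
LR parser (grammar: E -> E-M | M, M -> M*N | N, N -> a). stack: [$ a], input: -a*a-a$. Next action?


'a' on top is the handle for N -> a
Action: reduce (N -> a)


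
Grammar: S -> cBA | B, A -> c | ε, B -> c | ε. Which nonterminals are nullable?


A nonterminal is nullable iff some alternative derives ε (directly, or every symbol in it is nullable)
Nullable: {A, B, S}


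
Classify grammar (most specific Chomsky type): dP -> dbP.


LHS has context (more than one symbol) and |LHS| ≤ |RHS|
Classification: Type 1 (Context-Sensitive)


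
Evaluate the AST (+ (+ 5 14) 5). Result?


Evaluate inner: (+ 5 14) = 19
Evaluate root: (+ 19 5) = 24
Result: 24


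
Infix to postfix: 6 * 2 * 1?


Left to right (same or higher precedence on left)
Postfix: 6 2 * 1 *


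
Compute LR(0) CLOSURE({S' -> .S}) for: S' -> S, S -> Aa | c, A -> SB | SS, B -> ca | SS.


Start: S' -> .S
For each item with dot before a nonterminal B, add B -> .γ for every B-production
Closure: [S' -> .S, S -> .Aa, S -> .c, A -> .SB, A -> .SS]


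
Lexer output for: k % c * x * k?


Scan left to right, longest-match per lexeme
Tokens: ID(k), OP(%), ID(c), OP(*), ID(x), OP(*), ID(k)


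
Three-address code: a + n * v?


Break into single-operator statements:
t1 = n * v
t2 = a + t1


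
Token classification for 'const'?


Pattern: reserved word
Type: KEYWORD


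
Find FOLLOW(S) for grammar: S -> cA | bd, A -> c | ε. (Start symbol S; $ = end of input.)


$ ∈ FOLLOW(S). For each A -> αBβ: add FIRST(β)\{ε} to FOLLOW(B); if β nullable, add FOLLOW(A).
FOLLOW(S) = {$}


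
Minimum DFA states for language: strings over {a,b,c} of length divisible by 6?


Track length mod 6: states 0..5, accept at 0
Minimal DFA: 6 states


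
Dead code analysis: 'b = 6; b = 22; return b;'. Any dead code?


first assignment to b is overwritten before any read
Dead: 'b = 6'


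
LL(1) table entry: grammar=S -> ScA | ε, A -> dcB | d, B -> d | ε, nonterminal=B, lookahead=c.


For [B, c]: ε is nullable and 'c' ∈ FOLLOW(B)
Entry: B -> ε


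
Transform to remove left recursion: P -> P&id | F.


Left-recursive alternatives: P&id; non-recursive: F
Introduce P': P -> FP', P' -> &idP' | ε


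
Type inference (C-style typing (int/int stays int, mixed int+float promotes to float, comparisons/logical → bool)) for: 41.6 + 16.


Operand types: float + int
Rule: mixed int/float promotes to float; int/int stays int
Result type: float


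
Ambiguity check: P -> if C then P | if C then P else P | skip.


dangling else: 'if C then if C then skip else skip' parses two ways
Ambiguous


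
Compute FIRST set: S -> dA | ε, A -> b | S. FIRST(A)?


Per alternative of A: FIRST(b) = {b}; FIRST(S) = {d, ε}
FIRST(A) = {b, d, ε}


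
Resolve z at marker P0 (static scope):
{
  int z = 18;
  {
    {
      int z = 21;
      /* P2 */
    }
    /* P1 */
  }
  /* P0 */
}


z declared in the same block as P0
z = 18


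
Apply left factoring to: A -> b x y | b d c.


Common prefix: 'b'
Factored: A -> b A', A' -> x y | d c


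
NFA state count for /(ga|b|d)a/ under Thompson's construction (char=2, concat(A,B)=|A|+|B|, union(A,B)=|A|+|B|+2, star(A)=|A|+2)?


Syntax tree has 5 char leaf(s), 2 union(s), 0 star(s)
chars contribute 5×2 = 10; each union adds +2; each star adds +2
Total: 10 + 4 + 0 = 14 states


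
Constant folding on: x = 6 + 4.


6 + 4 = 10 at compile time
Optimized: x = 10


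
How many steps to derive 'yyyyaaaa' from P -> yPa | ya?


Derivation: P => yPa => yyPaa => yyyPaaa => yyyyaaaa
Steps: 4


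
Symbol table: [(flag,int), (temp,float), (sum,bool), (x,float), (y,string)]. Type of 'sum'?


Lookup 'sum' → type bool


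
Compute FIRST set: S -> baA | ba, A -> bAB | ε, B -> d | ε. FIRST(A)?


Per alternative of A: FIRST(bAB) = {b}; FIRST(ε) = {ε}
FIRST(A) = {b, ε}


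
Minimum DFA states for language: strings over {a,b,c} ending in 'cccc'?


Track the longest suffix of input matching a prefix of 'cccc': 5 classes (prefixes of length 0..4)
Minimal DFA: 5 states


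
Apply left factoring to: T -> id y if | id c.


Common prefix: 'id'
Factored: T -> id T', T' -> y if | c


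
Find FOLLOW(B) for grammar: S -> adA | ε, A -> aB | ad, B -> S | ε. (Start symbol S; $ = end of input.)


$ ∈ FOLLOW(S). For each A -> αBβ: add FIRST(β)\{ε} to FOLLOW(B); if β nullable, add FOLLOW(A).
FOLLOW(B) = {$}


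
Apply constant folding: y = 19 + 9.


19 + 9 = 28 at compile time
Optimized: y = 28


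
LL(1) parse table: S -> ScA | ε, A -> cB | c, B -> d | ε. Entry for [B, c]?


For [B, c]: ε is nullable and 'c' ∈ FOLLOW(B)
Entry: B -> ε


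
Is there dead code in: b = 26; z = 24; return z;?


b is assigned but never read
Dead: 'b = 26'


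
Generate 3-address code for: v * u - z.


Break into single-operator statements:
t1 = v * u
t2 = t1 - z


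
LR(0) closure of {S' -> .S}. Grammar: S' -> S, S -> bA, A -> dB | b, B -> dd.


Start: S' -> .S
For each item with dot before a nonterminal B, add B -> .γ for every B-production
Closure: [S' -> .S, S -> .bA]


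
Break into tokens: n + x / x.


Scan left to right, longest-match per lexeme
Tokens: ID(n), OP(+), ID(x), OP(/), ID(x)


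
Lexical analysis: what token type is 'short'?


Pattern: reserved word
Type: KEYWORD


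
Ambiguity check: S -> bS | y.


right-linear, alternatives start with distinct terminals 'b' vs 'y': unique leftmost derivation
Unambiguous


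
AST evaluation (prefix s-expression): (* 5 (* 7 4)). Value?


Evaluate inner: (* 7 4) = 28
Evaluate root: (* 5 28) = 140
Result: 140


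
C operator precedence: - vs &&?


'-' is additive (level 9); '&&' is logical AND (level 2)
Higher level binds tighter
'-' has higher precedence than '&&'


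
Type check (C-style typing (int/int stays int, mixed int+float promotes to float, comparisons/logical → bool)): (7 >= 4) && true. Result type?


Operand types: bool && bool
Rule: logical operators take bool operands and yield bool
Result type: bool


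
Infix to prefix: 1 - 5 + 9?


left-to-right (same/higher precedence on left): tree is (+ (- 1 5) 9)
Prefix: + - 1 5 9


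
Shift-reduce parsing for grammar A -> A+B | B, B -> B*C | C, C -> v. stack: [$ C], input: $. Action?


'C' (not preceded by B*) is the handle for B -> C
Action: reduce (B -> C)


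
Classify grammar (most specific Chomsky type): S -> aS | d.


Right-linear: every RHS is a terminal or a terminal followed by one nonterminal
Classification: Type 3 (Regular)


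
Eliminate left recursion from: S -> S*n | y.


Left-recursive alternatives: S*n; non-recursive: y
Introduce S': S -> yS', S' -> *nS' | ε


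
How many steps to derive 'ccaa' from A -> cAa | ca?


Derivation: A => cAa => ccaa
Steps: 2


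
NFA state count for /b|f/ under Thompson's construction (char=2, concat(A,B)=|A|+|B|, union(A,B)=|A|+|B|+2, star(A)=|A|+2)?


Syntax tree has 2 char leaf(s), 1 union(s), 0 star(s)
chars contribute 2×2 = 4; each union adds +2; each star adds +2
Total: 4 + 2 + 0 = 6 states


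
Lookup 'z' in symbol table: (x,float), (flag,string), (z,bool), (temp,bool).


Lookup 'z' → type bool


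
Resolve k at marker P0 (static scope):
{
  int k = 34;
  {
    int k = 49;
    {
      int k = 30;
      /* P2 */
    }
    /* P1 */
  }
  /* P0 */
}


k declared in the same block as P0
k = 34


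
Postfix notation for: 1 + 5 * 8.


* has higher precedence, evaluate 5*8 first
Postfix: 1 5 8 * +


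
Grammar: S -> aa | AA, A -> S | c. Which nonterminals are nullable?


A nonterminal is nullable iff some alternative derives ε (directly, or every symbol in it is nullable)
Nullable: {}


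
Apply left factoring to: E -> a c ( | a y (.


Common prefix: 'a'
Factored: E -> a E', E' -> c ( | y (


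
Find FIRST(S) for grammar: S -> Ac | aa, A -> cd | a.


Per alternative of S: FIRST(Ac) = {a, c}; FIRST(aa) = {a}
FIRST(S) = {a, c}


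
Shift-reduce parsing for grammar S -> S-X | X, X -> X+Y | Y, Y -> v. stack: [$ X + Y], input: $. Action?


handle 'X+Y' on top
Action: reduce (X -> X+Y)


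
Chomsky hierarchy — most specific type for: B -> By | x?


Left-linear: every RHS is a terminal or one nonterminal followed by a terminal
Classification: Type 3 (Regular)


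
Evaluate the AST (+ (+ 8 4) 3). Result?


Evaluate inner: (+ 8 4) = 12
Evaluate root: (+ 12 3) = 15
Result: 15


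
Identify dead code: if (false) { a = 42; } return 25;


condition is constant false, so the whole block is unreachable
Dead: 'if (false) { a = 42; }'


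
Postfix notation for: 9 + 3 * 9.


* has higher precedence, evaluate 3*9 first
Postfix: 9 3 9 * +


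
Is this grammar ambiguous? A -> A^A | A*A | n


'n^n*n' has two parse trees (no precedence encoded between ^ and *)
Ambiguous


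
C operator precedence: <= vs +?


'+' is additive (level 9); '<=' is relational (level 7)
Higher level binds tighter
'+' has higher precedence than '<='


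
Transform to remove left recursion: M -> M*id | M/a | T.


Left-recursive alternatives: M*id, M/a; non-recursive: T
Introduce M': M -> TM', M' -> *idM' | /aM' | ε


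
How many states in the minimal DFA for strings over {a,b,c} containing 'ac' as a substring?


KMP-style automaton: 2 progress states + 1 absorbing accept = 3
Minimal DFA: 3 states


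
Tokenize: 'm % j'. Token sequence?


Scan left to right, longest-match per lexeme
Tokens: ID(m), OP(%), ID(j)


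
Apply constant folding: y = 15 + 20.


15 + 20 = 35 at compile time
Optimized: y = 35


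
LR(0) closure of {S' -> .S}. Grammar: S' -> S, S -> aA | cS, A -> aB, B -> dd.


Start: S' -> .S
For each item with dot before a nonterminal B, add B -> .γ for every B-production
Closure: [S' -> .S, S -> .aA, S -> .cS]


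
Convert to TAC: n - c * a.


Break into single-operator statements:
t1 = c * a
t2 = n - t1


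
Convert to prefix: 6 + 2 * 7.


'*' binds tighter: tree is (+ 6 (* 2 7))
Prefix: + 6 * 2 7


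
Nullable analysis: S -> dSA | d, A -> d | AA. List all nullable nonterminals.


A nonterminal is nullable iff some alternative derives ε (directly, or every symbol in it is nullable)
Nullable: {}


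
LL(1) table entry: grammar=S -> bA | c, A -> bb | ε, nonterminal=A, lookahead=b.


For [A, b]: 'b' ∈ FIRST(bb)
Entry: A -> bb


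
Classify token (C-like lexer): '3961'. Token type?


Pattern: digits only
Type: INTEGER_LITERAL


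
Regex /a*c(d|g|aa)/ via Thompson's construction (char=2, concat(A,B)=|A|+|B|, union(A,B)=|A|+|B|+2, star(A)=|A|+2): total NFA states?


Syntax tree has 6 char leaf(s), 2 union(s), 1 star(s)
chars contribute 6×2 = 12; each union adds +2; each star adds +2
Total: 12 + 4 + 2 = 18 states


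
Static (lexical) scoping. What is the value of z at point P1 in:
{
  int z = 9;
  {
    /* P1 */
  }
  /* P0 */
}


P1's block does not declare z; resolves to the enclosing declaration at depth 0
z = 9


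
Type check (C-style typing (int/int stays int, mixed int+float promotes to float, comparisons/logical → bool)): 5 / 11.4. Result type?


Operand types: int / float
Rule: mixed int/float promotes to float; int/int stays int
Result type: float


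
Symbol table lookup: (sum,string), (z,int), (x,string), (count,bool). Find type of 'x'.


Lookup 'x' → type string


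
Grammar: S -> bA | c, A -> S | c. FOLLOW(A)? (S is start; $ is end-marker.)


$ ∈ FOLLOW(S). For each A -> αBβ: add FIRST(β)\{ε} to FOLLOW(B); if β nullable, add FOLLOW(A).
FOLLOW(A) = {$}


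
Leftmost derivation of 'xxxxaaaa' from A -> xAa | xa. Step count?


Derivation: A => xAa => xxAaa => xxxAaaa => xxxxaaaa
Steps: 4


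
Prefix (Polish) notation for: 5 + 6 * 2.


'*' binds tighter: tree is (+ 5 (* 6 2))
Prefix: + 5 * 6 2


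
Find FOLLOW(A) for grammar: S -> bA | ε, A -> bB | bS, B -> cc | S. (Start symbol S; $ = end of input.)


$ ∈ FOLLOW(S). For each A -> αBβ: add FIRST(β)\{ε} to FOLLOW(B); if β nullable, add FOLLOW(A).
FOLLOW(A) = {$}


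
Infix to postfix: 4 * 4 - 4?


Left to right (same or higher precedence on left)
Postfix: 4 4 * 4 -


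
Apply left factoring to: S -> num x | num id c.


Common prefix: 'num'
Factored: S -> num S', S' -> x | id c


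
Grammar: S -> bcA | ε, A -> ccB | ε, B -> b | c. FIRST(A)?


Per alternative of A: FIRST(ccB) = {c}; FIRST(ε) = {ε}
FIRST(A) = {c, ε}


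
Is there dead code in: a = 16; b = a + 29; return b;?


a is read by b's definition; b is returned
No dead code


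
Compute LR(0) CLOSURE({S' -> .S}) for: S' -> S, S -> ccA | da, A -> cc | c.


Start: S' -> .S
For each item with dot before a nonterminal B, add B -> .γ for every B-production
Closure: [S' -> .S, S -> .ccA, S -> .da]


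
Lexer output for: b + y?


Scan left to right, longest-match per lexeme
Tokens: ID(b), OP(+), ID(y)


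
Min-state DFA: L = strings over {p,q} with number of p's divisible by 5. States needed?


Track (count of p) mod 5: states 0..4, accept at 0
Minimal DFA: 5 states


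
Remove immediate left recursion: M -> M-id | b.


Left-recursive alternatives: M-id; non-recursive: b
Introduce M': M -> bM', M' -> -idM' | ε


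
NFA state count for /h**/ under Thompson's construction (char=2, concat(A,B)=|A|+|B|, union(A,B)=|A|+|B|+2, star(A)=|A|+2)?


Syntax tree has 1 char leaf(s), 0 union(s), 2 star(s)
chars contribute 1×2 = 2; each union adds +2; each star adds +2
Total: 2 + 0 + 4 = 6 states


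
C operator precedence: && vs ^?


'^' is bitwise XOR (level 4); '&&' is logical AND (level 2)
Higher level binds tighter
'^' has higher precedence than '&&'


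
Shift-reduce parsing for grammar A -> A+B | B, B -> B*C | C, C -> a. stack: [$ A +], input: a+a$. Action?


no handle ('A+' is not any RHS); shift 'a'
Action: shift


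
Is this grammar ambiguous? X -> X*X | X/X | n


'n*n/n' has two parse trees (no precedence encoded between * and /)
Ambiguous


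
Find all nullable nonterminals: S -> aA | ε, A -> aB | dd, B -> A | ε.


A nonterminal is nullable iff some alternative derives ε (directly, or every symbol in it is nullable)
Nullable: {B, S}


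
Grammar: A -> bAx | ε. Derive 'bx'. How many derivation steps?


Derivation: A => bAx => bx
Steps: 2


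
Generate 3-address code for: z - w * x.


Break into single-operator statements:
t1 = w * x
t2 = z - t1


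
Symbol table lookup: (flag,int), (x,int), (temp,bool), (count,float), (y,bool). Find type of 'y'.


Lookup 'y' → type bool


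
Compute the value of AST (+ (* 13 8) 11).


Evaluate inner: (* 13 8) = 104
Evaluate root: (+ 104 11) = 115
Result: 115


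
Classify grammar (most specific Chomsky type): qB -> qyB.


LHS has context (more than one symbol) and |LHS| ≤ |RHS|
Classification: Type 1 (Context-Sensitive)


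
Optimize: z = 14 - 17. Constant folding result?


14 - 17 = -3 at compile time
Optimized: z = -3


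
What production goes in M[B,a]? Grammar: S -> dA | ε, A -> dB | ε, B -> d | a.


For [B, a]: 'a' ∈ FIRST(a)
Entry: B -> a


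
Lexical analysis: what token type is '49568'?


Pattern: digits only
Type: INTEGER_LITERAL


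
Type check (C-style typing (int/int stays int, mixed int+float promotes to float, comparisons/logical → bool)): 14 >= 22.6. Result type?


Operand types: int >= float
Rule: comparison yields bool
Result type: bool


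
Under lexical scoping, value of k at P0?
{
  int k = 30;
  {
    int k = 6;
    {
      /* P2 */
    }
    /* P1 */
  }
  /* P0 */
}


k declared in the same block as P0
k = 30


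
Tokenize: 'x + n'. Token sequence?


Scan left to right, longest-match per lexeme
Tokens: ID(x), OP(+), ID(n)


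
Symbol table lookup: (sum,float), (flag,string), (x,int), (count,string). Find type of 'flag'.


Lookup 'flag' → type string


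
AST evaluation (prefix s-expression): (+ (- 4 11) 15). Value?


Evaluate inner: (- 4 11) = -7
Evaluate root: (+ -7 15) = 8
Result: 8


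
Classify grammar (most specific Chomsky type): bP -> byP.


LHS has context (more than one symbol) and |LHS| ≤ |RHS|
Classification: Type 1 (Context-Sensitive)


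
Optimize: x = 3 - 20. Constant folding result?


3 - 20 = -17 at compile time
Optimized: x = -17


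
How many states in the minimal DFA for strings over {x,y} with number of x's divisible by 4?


Track (count of x) mod 4: states 0..3, accept at 0
Minimal DFA: 4 states


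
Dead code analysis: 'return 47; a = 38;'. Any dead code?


statement follows a return and is unreachable
Dead: 'a = 38'


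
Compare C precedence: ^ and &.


'&' is bitwise AND (level 5); '^' is bitwise XOR (level 4)
Higher level binds tighter
'&' has higher precedence than '^'


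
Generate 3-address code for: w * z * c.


Break into single-operator statements:
t1 = w * z
t2 = t1 * c


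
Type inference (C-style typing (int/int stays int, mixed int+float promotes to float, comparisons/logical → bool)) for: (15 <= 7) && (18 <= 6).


Operand types: bool && bool
Rule: logical operators take bool operands and yield bool
Result type: bool


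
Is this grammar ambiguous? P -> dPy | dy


balanced d^n…y^n: each string has a unique parse
Unambiguous


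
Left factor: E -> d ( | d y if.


Common prefix: 'd'
Factored: E -> d E', E' -> ( | y if


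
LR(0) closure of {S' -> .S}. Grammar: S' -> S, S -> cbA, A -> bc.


Start: S' -> .S
For each item with dot before a nonterminal B, add B -> .γ for every B-production
Closure: [S' -> .S, S -> .cbA]


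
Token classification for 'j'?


Pattern: letter/underscore followed by alphanumerics, not a keyword
Type: IDENTIFIER


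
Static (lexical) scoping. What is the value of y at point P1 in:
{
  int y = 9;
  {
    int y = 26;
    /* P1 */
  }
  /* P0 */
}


y declared in the same block as P1
y = 26


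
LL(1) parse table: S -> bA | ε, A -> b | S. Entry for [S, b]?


For [S, b]: 'b' ∈ FIRST(bA)
Entry: S -> bA


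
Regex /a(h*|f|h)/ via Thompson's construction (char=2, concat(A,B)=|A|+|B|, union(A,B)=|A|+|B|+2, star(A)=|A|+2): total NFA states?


Syntax tree has 4 char leaf(s), 2 union(s), 1 star(s)
chars contribute 4×2 = 8; each union adds +2; each star adds +2
Total: 8 + 4 + 2 = 14 states


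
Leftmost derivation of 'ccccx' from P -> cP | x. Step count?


Derivation: P => cP => ccP => cccP => ccccP => ccccx
Steps: 5


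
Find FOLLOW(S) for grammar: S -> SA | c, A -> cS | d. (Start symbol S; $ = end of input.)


$ ∈ FOLLOW(S). For each A -> αBβ: add FIRST(β)\{ε} to FOLLOW(B); if β nullable, add FOLLOW(A).
FOLLOW(S) = {$, c, d}


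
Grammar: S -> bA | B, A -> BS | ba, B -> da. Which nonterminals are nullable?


A nonterminal is nullable iff some alternative derives ε (directly, or every symbol in it is nullable)
Nullable: {}


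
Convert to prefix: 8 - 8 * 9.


'*' binds tighter: tree is (- 8 (* 8 9))
Prefix: - 8 * 8 9


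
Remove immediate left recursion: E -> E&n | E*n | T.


Left-recursive alternatives: E&n, E*n; non-recursive: T
Introduce E': E -> TE', E' -> &nE' | *nE' | ε


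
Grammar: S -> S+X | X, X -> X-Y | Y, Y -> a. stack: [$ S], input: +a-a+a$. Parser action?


shift '+' to continue S -> S+X
Action: shift


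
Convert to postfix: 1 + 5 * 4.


* has higher precedence, evaluate 5*4 first
Postfix: 1 5 4 * +


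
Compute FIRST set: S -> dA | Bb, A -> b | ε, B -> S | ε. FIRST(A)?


Per alternative of A: FIRST(b) = {b}; FIRST(ε) = {ε}
FIRST(A) = {b, ε}


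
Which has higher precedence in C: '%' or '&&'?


'%' is multiplicative (level 10); '&&' is logical AND (level 2)
Higher level binds tighter
'%' has higher precedence than '&&'


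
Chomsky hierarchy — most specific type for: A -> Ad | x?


Left-linear: every RHS is a terminal or one nonterminal followed by a terminal
Classification: Type 3 (Regular)


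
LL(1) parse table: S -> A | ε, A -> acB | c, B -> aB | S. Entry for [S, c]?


For [S, c]: 'c' ∈ FIRST(A)
Entry: S -> A


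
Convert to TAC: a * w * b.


Break into single-operator statements:
t1 = a * w
t2 = t1 * b


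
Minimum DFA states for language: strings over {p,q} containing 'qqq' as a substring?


KMP-style automaton: 3 progress states + 1 absorbing accept = 4
Minimal DFA: 4 states


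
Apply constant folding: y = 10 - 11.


10 - 11 = -1 at compile time
Optimized: y = -1


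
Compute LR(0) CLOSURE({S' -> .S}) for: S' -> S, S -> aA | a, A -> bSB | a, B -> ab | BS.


Start: S' -> .S
For each item with dot before a nonterminal B, add B -> .γ for every B-production
Closure: [S' -> .S, S -> .aA, S -> .a]


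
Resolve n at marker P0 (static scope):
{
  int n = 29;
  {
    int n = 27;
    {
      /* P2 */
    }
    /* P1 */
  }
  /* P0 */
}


n declared in the same block as P0
n = 29


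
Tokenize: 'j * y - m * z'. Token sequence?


Scan left to right, longest-match per lexeme
Tokens: ID(j), OP(*), ID(y), OP(-), ID(m), OP(*), ID(z)


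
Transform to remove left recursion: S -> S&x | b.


Left-recursive alternatives: S&x; non-recursive: b
Introduce S': S -> bS', S' -> &xS' | ε


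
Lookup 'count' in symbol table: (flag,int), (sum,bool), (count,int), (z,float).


Lookup 'count' → type int


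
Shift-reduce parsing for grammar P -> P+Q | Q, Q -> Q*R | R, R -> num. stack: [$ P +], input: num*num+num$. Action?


no handle ('P+' is not any RHS); shift 'num'
Action: shift


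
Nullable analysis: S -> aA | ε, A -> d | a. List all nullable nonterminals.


A nonterminal is nullable iff some alternative derives ε (directly, or every symbol in it is nullable)
Nullable: {S}


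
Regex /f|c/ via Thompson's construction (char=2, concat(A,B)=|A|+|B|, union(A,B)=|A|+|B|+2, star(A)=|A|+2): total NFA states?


Syntax tree has 2 char leaf(s), 1 union(s), 0 star(s)
chars contribute 2×2 = 4; each union adds +2; each star adds +2
Total: 4 + 2 + 0 = 6 states


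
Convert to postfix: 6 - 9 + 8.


Left to right (same or higher precedence on left)
Postfix: 6 9 - 8 +


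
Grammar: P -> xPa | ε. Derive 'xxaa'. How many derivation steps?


Derivation: P => xPa => xxPaa => xxaa
Steps: 3


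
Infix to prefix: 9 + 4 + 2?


left-to-right (same/higher precedence on left): tree is (+ (+ 9 4) 2)
Prefix: + + 9 4 2


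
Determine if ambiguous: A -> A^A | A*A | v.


'v^v*v' has two parse trees (no precedence encoded between ^ and *)
Ambiguous


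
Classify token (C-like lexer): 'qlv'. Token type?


Pattern: letter/underscore followed by alphanumerics, not a keyword
Type: IDENTIFIER


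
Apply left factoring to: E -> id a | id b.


Common prefix: 'id'
Factored: E -> id E', E' -> a | b


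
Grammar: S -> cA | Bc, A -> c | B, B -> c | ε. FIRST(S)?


Per alternative of S: FIRST(cA) = {c}; FIRST(Bc) = {c}
FIRST(S) = {c}


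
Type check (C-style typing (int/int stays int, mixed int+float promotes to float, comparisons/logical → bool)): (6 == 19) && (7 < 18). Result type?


Operand types: bool && bool
Rule: logical operators take bool operands and yield bool
Result type: bool


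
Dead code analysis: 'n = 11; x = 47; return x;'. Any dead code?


n is assigned but never read
Dead: 'n = 11'


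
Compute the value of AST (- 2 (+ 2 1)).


Evaluate inner: (+ 2 1) = 3
Evaluate root: (- 2 3) = -1
Result: -1


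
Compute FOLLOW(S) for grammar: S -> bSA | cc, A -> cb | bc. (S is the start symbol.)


$ ∈ FOLLOW(S). For each A -> αBβ: add FIRST(β)\{ε} to FOLLOW(B); if β nullable, add FOLLOW(A).
FOLLOW(S) = {$, b, c}


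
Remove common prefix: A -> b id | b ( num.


Common prefix: 'b'
Factored: A -> b A', A' -> id | ( num


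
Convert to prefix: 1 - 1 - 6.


left-to-right (same/higher precedence on left): tree is (- (- 1 1) 6)
Prefix: - - 1 1 6


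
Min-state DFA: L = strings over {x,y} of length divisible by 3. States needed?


Track length mod 3: states 0..2, accept at 0
Minimal DFA: 3 states


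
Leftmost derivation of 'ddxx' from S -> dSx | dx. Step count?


Derivation: S => dSx => ddxx
Steps: 2


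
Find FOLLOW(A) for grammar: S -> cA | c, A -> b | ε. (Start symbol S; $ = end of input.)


$ ∈ FOLLOW(S). For each A -> αBβ: add FIRST(β)\{ε} to FOLLOW(B); if β nullable, add FOLLOW(A).
FOLLOW(A) = {$}


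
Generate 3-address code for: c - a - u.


Break into single-operator statements:
t1 = c - a
t2 = t1 - u


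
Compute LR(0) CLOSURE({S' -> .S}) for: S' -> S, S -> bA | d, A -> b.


Start: S' -> .S
For each item with dot before a nonterminal B, add B -> .γ for every B-production
Closure: [S' -> .S, S -> .bA, S -> .d]


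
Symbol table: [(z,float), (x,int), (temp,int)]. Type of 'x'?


Lookup 'x' → type int


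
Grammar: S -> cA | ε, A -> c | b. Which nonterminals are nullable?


A nonterminal is nullable iff some alternative derives ε (directly, or every symbol in it is nullable)
Nullable: {S}


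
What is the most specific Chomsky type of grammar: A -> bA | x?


Right-linear: every RHS is a terminal or a terminal followed by one nonterminal
Classification: Type 3 (Regular)


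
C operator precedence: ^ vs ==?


'==' is equality (level 6); '^' is bitwise XOR (level 4)
Higher level binds tighter
'==' has higher precedence than '^'


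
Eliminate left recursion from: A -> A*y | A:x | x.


Left-recursive alternatives: A*y, A:x; non-recursive: x
Introduce A': A -> xA', A' -> *yA' | :xA' | ε


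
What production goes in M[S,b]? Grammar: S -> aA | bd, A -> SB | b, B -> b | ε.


For [S, b]: 'b' ∈ FIRST(bd)
Entry: S -> bd


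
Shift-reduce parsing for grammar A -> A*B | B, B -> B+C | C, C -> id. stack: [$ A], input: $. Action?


start symbol A on stack, input exhausted
Action: accept


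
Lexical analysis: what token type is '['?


Pattern: delimiter/punctuation
Type: PUNCTUATION


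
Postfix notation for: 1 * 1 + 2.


Left to right (same or higher precedence on left)
Postfix: 1 1 * 2 +


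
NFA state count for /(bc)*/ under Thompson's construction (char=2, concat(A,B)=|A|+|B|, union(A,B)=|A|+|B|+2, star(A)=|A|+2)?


Syntax tree has 2 char leaf(s), 0 union(s), 1 star(s)
chars contribute 2×2 = 4; each union adds +2; each star adds +2
Total: 4 + 0 + 2 = 6 states


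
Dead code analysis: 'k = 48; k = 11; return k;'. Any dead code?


first assignment to k is overwritten before any read
Dead: 'k = 48'


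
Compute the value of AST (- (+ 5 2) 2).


Evaluate inner: (+ 5 2) = 7
Evaluate root: (- 7 2) = 5
Result: 5


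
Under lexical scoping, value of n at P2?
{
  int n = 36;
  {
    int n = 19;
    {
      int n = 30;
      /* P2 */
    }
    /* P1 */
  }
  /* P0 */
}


n declared in the same block as P2
n = 30


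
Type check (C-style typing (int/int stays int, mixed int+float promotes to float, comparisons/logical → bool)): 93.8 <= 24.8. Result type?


Operand types: float <= float
Rule: comparison yields bool
Result type: bool


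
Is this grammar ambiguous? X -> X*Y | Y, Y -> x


precedence layered via separate nonterminal Y: deterministic
Unambiguous


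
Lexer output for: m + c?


Scan left to right, longest-match per lexeme
Tokens: ID(m), OP(+), ID(c)


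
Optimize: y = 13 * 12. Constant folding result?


13 * 12 = 156 at compile time
Optimized: y = 156


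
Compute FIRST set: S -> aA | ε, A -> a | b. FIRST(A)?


Per alternative of A: FIRST(a) = {a}; FIRST(b) = {b}
FIRST(A) = {a, b}


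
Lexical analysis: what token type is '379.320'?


Pattern: digits with a decimal point
Type: FLOAT_LITERAL


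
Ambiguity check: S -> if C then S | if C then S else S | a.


dangling else: 'if C then if C then a else a' parses two ways
Ambiguous


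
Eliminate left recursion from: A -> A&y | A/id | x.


Left-recursive alternatives: A&y, A/id; non-recursive: x
Introduce A': A -> xA', A' -> &yA' | /idA' | ε


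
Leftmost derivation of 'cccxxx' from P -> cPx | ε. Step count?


Derivation: P => cPx => ccPxx => cccPxxx => cccxxx
Steps: 4


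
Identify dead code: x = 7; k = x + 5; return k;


x is read by k's definition; k is returned
No dead code


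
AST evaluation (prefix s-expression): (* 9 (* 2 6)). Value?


Evaluate inner: (* 2 6) = 12
Evaluate root: (* 9 12) = 108
Result: 108


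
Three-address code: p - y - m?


Break into single-operator statements:
t1 = p - y
t2 = t1 - m


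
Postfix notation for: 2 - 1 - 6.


Left to right (same or higher precedence on left)
Postfix: 2 1 - 6 -


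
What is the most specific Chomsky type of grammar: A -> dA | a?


Right-linear: every RHS is a terminal or a terminal followed by one nonterminal
Classification: Type 3 (Regular)


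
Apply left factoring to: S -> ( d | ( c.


Common prefix: '('
Factored: S -> ( S', S' -> d | c


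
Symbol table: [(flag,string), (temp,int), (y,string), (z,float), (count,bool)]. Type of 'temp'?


Lookup 'temp' → type int


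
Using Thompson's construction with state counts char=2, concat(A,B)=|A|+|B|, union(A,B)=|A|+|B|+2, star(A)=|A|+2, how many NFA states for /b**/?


Syntax tree has 1 char leaf(s), 0 union(s), 2 star(s)
chars contribute 1×2 = 2; each union adds +2; each star adds +2
Total: 2 + 0 + 4 = 6 states


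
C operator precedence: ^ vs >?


'>' is relational (level 7); '^' is bitwise XOR (level 4)
Higher level binds tighter
'>' has higher precedence than '^'


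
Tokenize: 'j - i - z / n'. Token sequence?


Scan left to right, longest-match per lexeme
Tokens: ID(j), OP(-), ID(i), OP(-), ID(z), OP(/), ID(n)


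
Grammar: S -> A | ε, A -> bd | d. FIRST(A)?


Per alternative of A: FIRST(bd) = {b}; FIRST(d) = {d}
FIRST(A) = {b, d}


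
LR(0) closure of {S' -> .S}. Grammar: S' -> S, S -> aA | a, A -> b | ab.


Start: S' -> .S
For each item with dot before a nonterminal B, add B -> .γ for every B-production
Closure: [S' -> .S, S -> .aA, S -> .a]


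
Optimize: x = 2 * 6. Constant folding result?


2 * 6 = 12 at compile time
Optimized: x = 12


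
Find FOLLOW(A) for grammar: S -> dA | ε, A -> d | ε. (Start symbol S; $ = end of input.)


$ ∈ FOLLOW(S). For each A -> αBβ: add FIRST(β)\{ε} to FOLLOW(B); if β nullable, add FOLLOW(A).
FOLLOW(A) = {$}


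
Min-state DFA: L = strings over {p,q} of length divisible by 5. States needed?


Track length mod 5: states 0..4, accept at 0
Minimal DFA: 5 states


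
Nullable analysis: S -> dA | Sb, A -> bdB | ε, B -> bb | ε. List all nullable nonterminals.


A nonterminal is nullable iff some alternative derives ε (directly, or every symbol in it is nullable)
Nullable: {A, B}


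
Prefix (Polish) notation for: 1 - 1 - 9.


left-to-right (same/higher precedence on left): tree is (- (- 1 1) 9)
Prefix: - - 1 1 9


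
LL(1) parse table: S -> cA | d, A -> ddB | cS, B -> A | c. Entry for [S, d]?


For [S, d]: 'd' ∈ FIRST(d)
Entry: S -> d


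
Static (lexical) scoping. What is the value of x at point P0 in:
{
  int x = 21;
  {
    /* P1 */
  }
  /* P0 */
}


x declared in the same block as P0
x = 21


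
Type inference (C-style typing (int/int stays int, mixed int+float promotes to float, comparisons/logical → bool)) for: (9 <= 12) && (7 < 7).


Operand types: bool && bool
Rule: logical operators take bool operands and yield bool
Result type: bool


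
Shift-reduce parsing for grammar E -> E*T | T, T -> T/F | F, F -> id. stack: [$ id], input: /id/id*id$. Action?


'id' on top is the handle for F -> id
Action: reduce (F -> id)


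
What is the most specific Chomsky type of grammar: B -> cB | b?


Right-linear: every RHS is a terminal or a terminal followed by one nonterminal
Classification: Type 3 (Regular)


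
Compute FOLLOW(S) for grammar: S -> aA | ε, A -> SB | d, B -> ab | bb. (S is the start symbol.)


$ ∈ FOLLOW(S). For each A -> αBβ: add FIRST(β)\{ε} to FOLLOW(B); if β nullable, add FOLLOW(A).
FOLLOW(S) = {$, a, b}


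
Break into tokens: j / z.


Scan left to right, longest-match per lexeme
Tokens: ID(j), OP(/), ID(z)


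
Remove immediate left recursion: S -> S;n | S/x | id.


Left-recursive alternatives: S;n, S/x; non-recursive: id
Introduce S': S -> idS', S' -> ;nS' | /xS' | ε


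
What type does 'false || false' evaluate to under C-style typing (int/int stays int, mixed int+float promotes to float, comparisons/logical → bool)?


Operand types: bool || bool
Rule: logical operators take bool operands and yield bool
Result type: bool


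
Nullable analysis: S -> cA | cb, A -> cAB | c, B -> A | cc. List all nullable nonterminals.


A nonterminal is nullable iff some alternative derives ε (directly, or every symbol in it is nullable)
Nullable: {}


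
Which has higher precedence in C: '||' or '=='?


'==' is equality (level 6); '||' is logical OR (level 1)
Higher level binds tighter
'==' has higher precedence than '||'


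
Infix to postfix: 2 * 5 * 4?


Left to right (same or higher precedence on left)
Postfix: 2 5 * 4 *


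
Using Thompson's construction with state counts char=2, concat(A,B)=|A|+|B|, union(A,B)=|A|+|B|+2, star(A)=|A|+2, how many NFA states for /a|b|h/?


Syntax tree has 3 char leaf(s), 2 union(s), 0 star(s)
chars contribute 3×2 = 6; each union adds +2; each star adds +2
Total: 6 + 4 + 0 = 10 states


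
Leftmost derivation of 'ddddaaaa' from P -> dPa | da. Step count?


Derivation: P => dPa => ddPaa => dddPaaa => ddddaaaa
Steps: 4
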